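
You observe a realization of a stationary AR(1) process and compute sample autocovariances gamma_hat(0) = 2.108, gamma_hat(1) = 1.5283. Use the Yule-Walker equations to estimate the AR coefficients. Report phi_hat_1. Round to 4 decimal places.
\hat\phi_{1} = 0.7250

The Yule-Walker equations for an AR(p) process read, in matrix form,
  Gamma_p phi = r_p,   with   (Gamma_p)_{ij} = gamma(|i - j|),
                       (r_p)_i = gamma(i),   i,j = 1..p.
Substitute the sample gammas (Toeplitz matrix and right-hand side of size 1):
  Gamma_p = [[2.108]]
  r_p     = [1.5283]
With p = 1 this is the single equation gamma(0) phi_1 = gamma(1):
  phi_hat_1 = gamma(1) / gamma(0) = 1.5283 / 2.108 = 0.7250.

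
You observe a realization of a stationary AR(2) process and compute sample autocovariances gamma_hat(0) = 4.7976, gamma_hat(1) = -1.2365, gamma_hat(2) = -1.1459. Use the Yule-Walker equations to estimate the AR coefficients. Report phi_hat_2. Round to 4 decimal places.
\hat\phi_{2} = -0.3270

The Yule-Walker equations for an AR(p) process read, in matrix form,
  Gamma_p phi = r_p,   with   (Gamma_p)_{ij} = gamma(|i - j|),
                       (r_p)_i = gamma(i),   i,j = 1..p.
Substitute the sample gammas (Toeplitz matrix and right-hand side of size 2):
  Gamma_p = [[4.7976, -1.2365], [-1.2365, 4.7976]]
  r_p     = [-1.2365, -1.1459]
Written out:
  4.7976 phi_1 - 1.2365 phi_2 = -1.2365
  -1.2365 phi_1 + 4.7976 phi_2 = -1.1459
Solve by Cramer's rule:
  det = gamma(0)^2 - gamma(1)^2 = (4.7976)^2 - (-1.2365)^2 = 23.01696576 - 1.52893225 = 21.48803351
  phi_hat_1 = [gamma(1) gamma(0) - gamma(1) gamma(2)] / det = [(-1.2365)(4.7976) - (-1.2365)(-1.1459)] / 21.48803351 = -7.34913775 / 21.48803351 = -0.342
  phi_hat_2 = [gamma(0) gamma(2) - gamma(1)^2] / det = [(4.7976)(-1.1459) - (-1.2365)^2] / 21.48803351 = -7.02650209 / 21.48803351 = -0.327
So phi_hat = [-0.3420, -0.3270].
Therefore phi_hat_2 = -0.3270.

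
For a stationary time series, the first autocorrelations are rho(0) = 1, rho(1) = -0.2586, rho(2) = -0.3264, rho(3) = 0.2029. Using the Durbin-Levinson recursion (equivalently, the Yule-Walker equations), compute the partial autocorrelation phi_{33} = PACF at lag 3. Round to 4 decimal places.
\phi_{33} = -0.0340

The PACF at lag k is phi_{kk}, the last component of the solution
to the Yule-Walker system G_k phi = r_k where
  (G_k)_{ij} = rho(|i - j|), (r_k)_i = rho(i), i,j = 1..k.
Equivalently, Durbin-Levinson gives phi_{kk} iteratively:
  phi_{11} = rho(1)
  phi_{kk} = [rho(k) - sum_{j=1..k-1} phi_{k-1,j} rho(k-j)]
            / [1 - sum_{j=1..k-1} phi_{k-1,j} rho(j)],
  phi_{k,j} = phi_{k-1,j} - phi_{kk} phi_{k-1,k-j},  j = 1..k-1.
Step k = 1:
  phi_11 = rho(1) = -0.2586.
Step k = 2:
  phi_22 = [rho(2) - phi_11 rho(1)] / [1 - phi_11 rho(1)] = [-0.3264 - (-0.2586)(-0.2586)] / [1 - (-0.2586)(-0.2586)]
         = -0.39327396 / 0.93312604 = -0.421459.
  Update: phi_21 = phi_11 - phi_22 phi_11 = -0.2586 - (-0.421459)(-0.2586) = -0.367589.
Step k = 3:
  phi_33 = [rho(3) - phi_21 rho(2) - phi_22 rho(1)] / [1 - phi_21 rho(1) - phi_22 rho(2)]
    numerator   = 0.2029 - (-0.367589)(-0.3264) - (-0.421459)(-0.2586) = -0.02607029
    denominator = 1 - (-0.367589)(-0.2586) - (-0.421459)(-0.3264) = 0.76737736
  phi_33 = -0.02607029 / 0.76737736 = -0.034.
Therefore phi_{33} = -0.0340.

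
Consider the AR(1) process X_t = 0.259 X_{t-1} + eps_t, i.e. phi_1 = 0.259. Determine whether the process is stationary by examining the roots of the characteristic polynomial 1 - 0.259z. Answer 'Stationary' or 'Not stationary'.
\text{Stationary}

The AR(p) characteristic polynomial is P(z) = 1 - 0.259z.
Stationarity requires all roots to lie outside the unit circle, i.e. |z| > 1 for every root.
This is linear in z: 1 + (-0.259) z = 0  =>  z = -1/(-0.259) = 3.861004,  |z| = 3.861004.
Moduli of all roots: 3.8610.
All moduli strictly greater than 1? Yes.
Verdict: Stationary.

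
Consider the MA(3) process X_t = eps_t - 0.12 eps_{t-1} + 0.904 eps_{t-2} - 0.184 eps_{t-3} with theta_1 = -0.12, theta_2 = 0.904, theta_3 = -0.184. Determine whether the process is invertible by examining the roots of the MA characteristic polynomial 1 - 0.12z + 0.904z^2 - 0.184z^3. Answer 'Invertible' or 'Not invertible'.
\text{Invertible}

The MA(q) characteristic polynomial is P(z) = 1 - 0.12z + 0.904z^2 - 0.184z^3.
Invertibility requires all roots to lie outside the unit circle, i.e. |z| > 1 for every root.
Degree 3: look for a simple real root z0 first, then factor out (1 - z/z0) and solve the remaining quadratic.
Testing z0 = 5: P(5) = 1 + (-0.12)(5) + (0.904)(5)^2 + (-0.184)(5)^3
  = 1 + (-0.6) + (22.6) + (-23) = 0.  So z_0 = 5 is a root, |z_0| = 5.
Divide out the factor (1 - 0.2 z) = (1 - z/z0) (since 1/z0 = 0.2):
  P(z) = (1 - 0.2 z)(1 + (0.08) z + (0.92) z^2)
  [check: z-coef 0.08 - (0.2) = -0.12; z^2-coef 0.92 - (0.2)(0.08) = 0.904; z^3-coef -(0.2)(0.92) = -0.184.]
Remaining roots from the quadratic factor 1 + (0.08) z + (0.92) z^2:
  Set 1 + (0.08) z + (0.92) z^2 = 0, i.e. a z^2 + b z + c = 0 with a = 0.92, b = 0.08, c = 1.
  Discriminant D = b^2 - 4ac = (0.08)^2 - 4*(0.92)*1 = 0.0064 - (3.68) = -3.6736.
  D < 0, so the roots are the complex-conjugate pair z = (-b +/- i sqrt(-D)) / (2a) = -0.0435 +/- 1.0417i.
  For a conjugate pair |z|^2 = z * conj(z) = (product of roots) = c/a = 1/(0.92) = 1.086957, so |z| = sqrt(1.086957) = 1.0426 for both roots.
Moduli of all roots: 5.0000, 1.0426, 1.0426.
All moduli strictly greater than 1? Yes.
Verdict: Invertible.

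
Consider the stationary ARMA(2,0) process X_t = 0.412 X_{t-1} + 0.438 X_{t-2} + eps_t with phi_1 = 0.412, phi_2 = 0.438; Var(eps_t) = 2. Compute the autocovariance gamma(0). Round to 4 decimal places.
\gamma(0) = 5.3500

Multiply the model equation by X_{t-k} and take expectations. With theta_0 = psi_0 = 1 and psi_j the MA(infinity) weights, this gives
  gamma(k) - sum_i phi_i gamma(k-i) = c_k,
  c_k = sigma^2 * sum_{j=k..q} theta_j psi_{j-k}   (c_k = 0 for k > q),
using gamma(-m) = gamma(m).
Pure AR (q = 0): c_0 = sigma^2 = 2, c_k = 0 for k >= 1.
Equations for k = 0, 1, 2 (AR order 2, c_2 = 0):
  (E0) gamma(0) = phi_1 gamma(1) + phi_2 gamma(2) + c_0
  (E1) gamma(1) = phi_1 gamma(0) + phi_2 gamma(1) + c_1
  (E2) gamma(2) = phi_1 gamma(1) + phi_2 gamma(0)
From (E1): gamma(1) = A gamma(0) + B with
  A = phi_1 / (1 - phi_2) = 0.412 / 0.562 = 0.733096,   B = c_1 / (1 - phi_2) = 0 / 0.562 = 0.
Insert (E2) into (E0): gamma(0) (1 - phi_2^2) = phi_1 (1 + phi_2) gamma(1) + c_0.
  phi_1 (1 + phi_2) = (0.412)(1.438) = 0.592456,   1 - phi_2^2 = 0.808156.
Replace gamma(1) by A gamma(0) + B and collect gamma(0):
  gamma(0) [0.808156 - (0.592456)(0.733096)] = c_0 = 2
  gamma(0) * 0.373829 = 2
  gamma(0) = 2 / 0.373829 = 5.350042.
Therefore gamma(0) = 5.3500 (to 4 decimal places).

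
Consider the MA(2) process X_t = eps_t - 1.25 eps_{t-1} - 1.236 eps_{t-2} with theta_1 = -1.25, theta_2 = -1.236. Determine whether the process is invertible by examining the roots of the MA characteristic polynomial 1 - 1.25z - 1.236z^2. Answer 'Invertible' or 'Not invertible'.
\text{Not invertible}

The MA(q) characteristic polynomial is P(z) = 1 - 1.25z - 1.236z^2.
Invertibility requires all roots to lie outside the unit circle, i.e. |z| > 1 for every root.
Set 1 + (-1.25) z + (-1.236) z^2 = 0, i.e. a z^2 + b z + c = 0 with a = -1.236, b = -1.25, c = 1.
Discriminant D = b^2 - 4ac = (-1.25)^2 - 4*(-1.236)*1 = 1.5625 - (-4.944) = 6.5065.
D >= 0, so the roots are real: z = (-b +/- sqrt(D)) / (2a) = (1.25 +/- 2.550784) / (-2.472).
  z_1 = (1.25 + 2.550784) / (-2.472) = -1.5375,   |z_1| = 1.5375.
  z_2 = (1.25 - 2.550784) / (-2.472) = 0.5262,   |z_2| = 0.5262.
Moduli of all roots: 1.5375, 0.5262.
All moduli strictly greater than 1? No.
Verdict: Not invertible.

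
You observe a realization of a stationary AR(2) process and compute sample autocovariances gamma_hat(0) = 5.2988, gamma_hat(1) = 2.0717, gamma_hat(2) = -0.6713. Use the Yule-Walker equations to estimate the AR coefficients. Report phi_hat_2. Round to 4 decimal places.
\hat\phi_{2} = -0.3300

The Yule-Walker equations for an AR(p) process read, in matrix form,
  Gamma_p phi = r_p,   with   (Gamma_p)_{ij} = gamma(|i - j|),
                       (r_p)_i = gamma(i),   i,j = 1..p.
Substitute the sample gammas (Toeplitz matrix and right-hand side of size 2):
  Gamma_p = [[5.2988, 2.0717], [2.0717, 5.2988]]
  r_p     = [2.0717, -0.6713]
Written out:
  5.2988 phi_1 + 2.0717 phi_2 = 2.0717
  2.0717 phi_1 + 5.2988 phi_2 = -0.6713
Solve by Cramer's rule:
  det = gamma(0)^2 - gamma(1)^2 = (5.2988)^2 - (2.0717)^2 = 28.07728144 - 4.29194089 = 23.78534055
  phi_hat_1 = [gamma(1) gamma(0) - gamma(1) gamma(2)] / det = [(2.0717)(5.2988) - (2.0717)(-0.6713)] / 23.78534055 = 12.36825617 / 23.78534055 = 0.52
  phi_hat_2 = [gamma(0) gamma(2) - gamma(1)^2] / det = [(5.2988)(-0.6713) - (2.0717)^2] / 23.78534055 = -7.84902533 / 23.78534055 = -0.33
So phi_hat = [0.5200, -0.3300].
Therefore phi_hat_2 = -0.3300.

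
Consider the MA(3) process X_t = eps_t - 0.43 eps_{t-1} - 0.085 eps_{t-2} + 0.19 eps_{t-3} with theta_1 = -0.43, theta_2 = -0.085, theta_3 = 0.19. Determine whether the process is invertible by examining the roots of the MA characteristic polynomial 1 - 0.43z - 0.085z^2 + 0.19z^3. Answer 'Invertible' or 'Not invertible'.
\text{Invertible}

The MA(q) characteristic polynomial is P(z) = 1 - 0.43z - 0.085z^2 + 0.19z^3.
Invertibility requires all roots to lie outside the unit circle, i.e. |z| > 1 for every root.
Degree 3: look for a simple real root z0 first, then factor out (1 - z/z0) and solve the remaining quadratic.
Testing z0 = -2: P(-2) = 1 + (-0.43)(-2) + (-0.085)(-2)^2 + (0.19)(-2)^3
  = 1 + (0.86) + (-0.34) + (-1.52) = 0.  So z_0 = -2 is a root, |z_0| = 2.
Divide out the factor (1 + 0.5 z) = (1 - z/z0) (since 1/z0 = -0.5):
  P(z) = (1 + 0.5 z)(1 + (-0.93) z + (0.38) z^2)
  [check: z-coef -0.93 - (-0.5) = -0.43; z^2-coef 0.38 - (-0.5)(-0.93) = -0.085; z^3-coef -(-0.5)(0.38) = 0.19.]
Remaining roots from the quadratic factor 1 + (-0.93) z + (0.38) z^2:
  Set 1 + (-0.93) z + (0.38) z^2 = 0, i.e. a z^2 + b z + c = 0 with a = 0.38, b = -0.93, c = 1.
  Discriminant D = b^2 - 4ac = (-0.93)^2 - 4*(0.38)*1 = 0.8649 - (1.52) = -0.6551.
  D < 0, so the roots are the complex-conjugate pair z = (-b +/- i sqrt(-D)) / (2a) = 1.2237 +/- 1.065i.
  For a conjugate pair |z|^2 = z * conj(z) = (product of roots) = c/a = 1/(0.38) = 2.631579, so |z| = sqrt(2.631579) = 1.6222 for both roots.
Moduli of all roots: 2.0000, 1.6222, 1.6222.
All moduli strictly greater than 1? Yes.
Verdict: Invertible.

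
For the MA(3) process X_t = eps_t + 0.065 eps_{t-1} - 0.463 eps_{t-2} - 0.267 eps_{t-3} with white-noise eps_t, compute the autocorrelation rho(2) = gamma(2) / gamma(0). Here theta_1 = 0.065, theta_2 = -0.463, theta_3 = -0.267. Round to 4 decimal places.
\rho(2) = -0.3724

For an MA(q) process with theta_0 = 1, the autocovariance is
  gamma(k) = sigma^2 * sum_{i=0..q-k} theta_i * theta_{i+k},
and rho(k) = gamma(k) / gamma(0). Sigma^2 cancels.
  numerator   = (1)*(-0.463) + (0.065)*(-0.267) = -0.480355.
  denominator = (1)^2 + (0.065)^2 + (-0.463)^2 + (-0.267)^2 = 1.289883.
  rho(2) = -0.480355 / 1.289883 = -0.3724.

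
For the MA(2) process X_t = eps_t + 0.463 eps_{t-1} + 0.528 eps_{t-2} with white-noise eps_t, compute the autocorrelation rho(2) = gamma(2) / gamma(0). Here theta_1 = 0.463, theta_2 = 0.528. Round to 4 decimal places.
\rho(2) = 0.3536

For an MA(q) process with theta_0 = 1, the autocovariance is
  gamma(k) = sigma^2 * sum_{i=0..q-k} theta_i * theta_{i+k},
and rho(k) = gamma(k) / gamma(0). Sigma^2 cancels.
  numerator   = (1)*(0.528) = 0.528.
  denominator = (1)^2 + (0.463)^2 + (0.528)^2 = 1.493153.
  rho(2) = 0.528 / 1.493153 = 0.3536.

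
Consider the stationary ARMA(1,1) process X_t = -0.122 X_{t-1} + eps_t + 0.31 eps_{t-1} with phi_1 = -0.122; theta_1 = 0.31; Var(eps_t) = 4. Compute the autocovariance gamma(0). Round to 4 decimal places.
\gamma(0) = 4.1435

Multiply the model equation by X_{t-k} and take expectations. With theta_0 = psi_0 = 1 and psi_j the MA(infinity) weights, this gives
  gamma(k) - sum_i phi_i gamma(k-i) = c_k,
  c_k = sigma^2 * sum_{j=k..q} theta_j psi_{j-k}   (c_k = 0 for k > q),
using gamma(-m) = gamma(m).
psi-weights needed (psi_j = theta_j + sum_i phi_i psi_{j-i}):
  psi_1 = theta_1 + phi_1 = 0.31 + (-0.122) = 0.188
Right-hand sides:
  c_0 = sigma^2 (1 + theta_1 psi_1) = 4 * (1 + (0.31)(0.188)) = 4 * 1.05828 = 4.23312
  c_1 = sigma^2 theta_1 = 4 * (0.31) = 1.24
  c_2 = 0
Equations for k = 0 and k = 1 (AR order 1):
  gamma(0) = phi_1 gamma(1) + c_0
  gamma(1) = phi_1 gamma(0) + c_1
Substituting the second into the first: gamma(0) (1 - phi_1^2) = c_0 + phi_1 c_1, so
  gamma(0) = (c_0 + phi_1 c_1) / (1 - phi_1^2) = (4.23312 + (-0.122)(1.24)) / (1 - (-0.122)^2) = 4.08184 / 0.985116 = 4.143512.
Therefore gamma(0) = 4.1435 (to 4 decimal places).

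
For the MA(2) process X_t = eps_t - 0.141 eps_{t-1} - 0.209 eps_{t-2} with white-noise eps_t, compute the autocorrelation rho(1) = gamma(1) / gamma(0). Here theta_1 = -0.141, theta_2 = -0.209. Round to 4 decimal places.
\rho(1) = -0.1049

For an MA(q) process with theta_0 = 1, the autocovariance is
  gamma(k) = sigma^2 * sum_{i=0..q-k} theta_i * theta_{i+k},
and rho(k) = gamma(k) / gamma(0). Sigma^2 cancels.
  numerator   = (1)*(-0.141) + (-0.141)*(-0.209) = -0.111531.
  denominator = (1)^2 + (-0.141)^2 + (-0.209)^2 = 1.063562.
  rho(1) = -0.111531 / 1.063562 = -0.1049.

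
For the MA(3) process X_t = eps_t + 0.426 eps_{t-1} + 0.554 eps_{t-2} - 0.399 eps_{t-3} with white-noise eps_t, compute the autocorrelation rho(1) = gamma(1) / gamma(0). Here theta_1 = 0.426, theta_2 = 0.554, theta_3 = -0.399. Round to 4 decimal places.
\rho(1) = 0.2676

For an MA(q) process with theta_0 = 1, the autocovariance is
  gamma(k) = sigma^2 * sum_{i=0..q-k} theta_i * theta_{i+k},
and rho(k) = gamma(k) / gamma(0). Sigma^2 cancels.
  numerator   = (1)*(0.426) + (0.426)*(0.554) + (0.554)*(-0.399) = 0.440958.
  denominator = (1)^2 + (0.426)^2 + (0.554)^2 + (-0.399)^2 = 1.647593.
  rho(1) = 0.440958 / 1.647593 = 0.2676.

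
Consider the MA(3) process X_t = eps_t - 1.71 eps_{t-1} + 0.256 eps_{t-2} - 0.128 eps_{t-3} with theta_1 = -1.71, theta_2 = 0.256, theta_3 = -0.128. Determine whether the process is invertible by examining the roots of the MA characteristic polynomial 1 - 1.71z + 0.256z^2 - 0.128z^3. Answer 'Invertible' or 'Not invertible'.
\text{Not invertible}

The MA(q) characteristic polynomial is P(z) = 1 - 1.71z + 0.256z^2 - 0.128z^3.
Invertibility requires all roots to lie outside the unit circle, i.e. |z| > 1 for every root.
Degree 3: look for a simple real root z0 first, then factor out (1 - z/z0) and solve the remaining quadratic.
Testing z0 = 0.625: P(0.625) = 1 + (-1.71)(0.625) + (0.256)(0.625)^2 + (-0.128)(0.625)^3
  = 1 + (-1.06875) + (0.1) + (-0.03125) = 0.  So z_0 = 0.625 is a root, |z_0| = 0.625.
Divide out the factor (1 - 1.6 z) = (1 - z/z0) (since 1/z0 = 1.6):
  P(z) = (1 - 1.6 z)(1 + (-0.11) z + (0.08) z^2)
  [check: z-coef -0.11 - (1.6) = -1.71; z^2-coef 0.08 - (1.6)(-0.11) = 0.256; z^3-coef -(1.6)(0.08) = -0.128.]
Remaining roots from the quadratic factor 1 + (-0.11) z + (0.08) z^2:
  Set 1 + (-0.11) z + (0.08) z^2 = 0, i.e. a z^2 + b z + c = 0 with a = 0.08, b = -0.11, c = 1.
  Discriminant D = b^2 - 4ac = (-0.11)^2 - 4*(0.08)*1 = 0.0121 - (0.32) = -0.3079.
  D < 0, so the roots are the complex-conjugate pair z = (-b +/- i sqrt(-D)) / (2a) = 0.6875 +/- 3.468i.
  For a conjugate pair |z|^2 = z * conj(z) = (product of roots) = c/a = 1/(0.08) = 12.5, so |z| = sqrt(12.5) = 3.5355 for both roots.
Moduli of all roots: 0.6250, 3.5355, 3.5355.
All moduli strictly greater than 1? No.
Verdict: Not invertible.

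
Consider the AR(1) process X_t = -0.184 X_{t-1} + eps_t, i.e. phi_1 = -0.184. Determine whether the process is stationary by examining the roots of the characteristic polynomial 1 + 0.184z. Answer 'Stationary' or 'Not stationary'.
\text{Stationary}

The AR(p) characteristic polynomial is P(z) = 1 + 0.184z.
Stationarity requires all roots to lie outside the unit circle, i.e. |z| > 1 for every root.
This is linear in z: 1 + (0.184) z = 0  =>  z = -1/(0.184) = -5.434783,  |z| = 5.434783.
Moduli of all roots: 5.4348.
All moduli strictly greater than 1? Yes.
Verdict: Stationary.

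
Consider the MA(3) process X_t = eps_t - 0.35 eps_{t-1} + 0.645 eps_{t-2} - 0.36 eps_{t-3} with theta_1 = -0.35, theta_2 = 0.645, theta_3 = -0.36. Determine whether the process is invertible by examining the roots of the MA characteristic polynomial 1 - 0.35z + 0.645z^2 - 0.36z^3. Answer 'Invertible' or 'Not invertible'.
\text{Invertible}

The MA(q) characteristic polynomial is P(z) = 1 - 0.35z + 0.645z^2 - 0.36z^3.
Invertibility requires all roots to lie outside the unit circle, i.e. |z| > 1 for every root.
Degree 3: look for a simple real root z0 first, then factor out (1 - z/z0) and solve the remaining quadratic.
Testing z0 = 2: P(2) = 1 + (-0.35)(2) + (0.645)(2)^2 + (-0.36)(2)^3
  = 1 + (-0.7) + (2.58) + (-2.88) = 0.  So z_0 = 2 is a root, |z_0| = 2.
Divide out the factor (1 - 0.5 z) = (1 - z/z0) (since 1/z0 = 0.5):
  P(z) = (1 - 0.5 z)(1 + (0.15) z + (0.72) z^2)
  [check: z-coef 0.15 - (0.5) = -0.35; z^2-coef 0.72 - (0.5)(0.15) = 0.645; z^3-coef -(0.5)(0.72) = -0.36.]
Remaining roots from the quadratic factor 1 + (0.15) z + (0.72) z^2:
  Set 1 + (0.15) z + (0.72) z^2 = 0, i.e. a z^2 + b z + c = 0 with a = 0.72, b = 0.15, c = 1.
  Discriminant D = b^2 - 4ac = (0.15)^2 - 4*(0.72)*1 = 0.0225 - (2.88) = -2.8575.
  D < 0, so the roots are the complex-conjugate pair z = (-b +/- i sqrt(-D)) / (2a) = -0.1042 +/- 1.1739i.
  For a conjugate pair |z|^2 = z * conj(z) = (product of roots) = c/a = 1/(0.72) = 1.388889, so |z| = sqrt(1.388889) = 1.1785 for both roots.
Moduli of all roots: 2.0000, 1.1785, 1.1785.
All moduli strictly greater than 1? Yes.
Verdict: Invertible.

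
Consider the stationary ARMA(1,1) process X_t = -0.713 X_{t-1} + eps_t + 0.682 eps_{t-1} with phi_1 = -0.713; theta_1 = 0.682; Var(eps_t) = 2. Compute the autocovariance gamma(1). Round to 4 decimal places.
\gamma(1) = -0.0648

Multiply the model equation by X_{t-k} and take expectations. With theta_0 = psi_0 = 1 and psi_j the MA(infinity) weights, this gives
  gamma(k) - sum_i phi_i gamma(k-i) = c_k,
  c_k = sigma^2 * sum_{j=k..q} theta_j psi_{j-k}   (c_k = 0 for k > q),
using gamma(-m) = gamma(m).
psi-weights needed (psi_j = theta_j + sum_i phi_i psi_{j-i}):
  psi_1 = theta_1 + phi_1 = 0.682 + (-0.713) = -0.031
Right-hand sides:
  c_0 = sigma^2 (1 + theta_1 psi_1) = 2 * (1 + (0.682)(-0.031)) = 2 * 0.978858 = 1.957716
  c_1 = sigma^2 theta_1 = 2 * (0.682) = 1.364
  c_2 = 0
Equations for k = 0 and k = 1 (AR order 1):
  gamma(0) = phi_1 gamma(1) + c_0
  gamma(1) = phi_1 gamma(0) + c_1
Substituting the second into the first: gamma(0) (1 - phi_1^2) = c_0 + phi_1 c_1, so
  gamma(0) = (c_0 + phi_1 c_1) / (1 - phi_1^2) = (1.957716 + (-0.713)(1.364)) / (1 - (-0.713)^2) = 0.985184 / 0.491631 = 2.003909.
  gamma(1) = phi_1 gamma(0) + c_1 = (-0.713)(2.003909) + (1.364) = -0.064787.
Therefore gamma(1) = -0.0648 (to 4 decimal places).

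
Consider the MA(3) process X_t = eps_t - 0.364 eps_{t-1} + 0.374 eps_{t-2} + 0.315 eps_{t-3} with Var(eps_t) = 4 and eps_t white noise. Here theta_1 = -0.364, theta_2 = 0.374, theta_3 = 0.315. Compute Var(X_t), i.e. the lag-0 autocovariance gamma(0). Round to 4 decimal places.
\gamma(0) = 5.4864

For an MA(q) process X_t = eps_t + sum_i theta_i eps_{t-i} with
Var(eps_t) = sigma^2, the variance is
  gamma(0) = sigma^2 * (1 + sum_i theta_i^2).
  sum_i theta_i^2 = (-0.364)^2 + (0.374)^2 + (0.315)^2 = 0.132496 + 0.139876 + 0.099225 = 0.371597.
  gamma(0) = 4 * (1 + 0.371597) = 4 * 1.371597 = 5.486388, which rounds to 5.4864.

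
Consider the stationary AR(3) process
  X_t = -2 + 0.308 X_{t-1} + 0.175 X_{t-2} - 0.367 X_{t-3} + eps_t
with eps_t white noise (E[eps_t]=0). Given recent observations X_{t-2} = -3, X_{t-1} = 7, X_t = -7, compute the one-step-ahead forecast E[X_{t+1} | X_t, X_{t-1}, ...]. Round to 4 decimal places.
E[X_{t+1} \mid \mathcal F_t] = -1.8300

For an AR(p) model X_t = c + sum_i phi_i X_{t-i} + eps_t, the
one-step-ahead conditional mean is
  E[X_{t+1} | X_t, ...] = c + sum_i phi_i X_{t+1-i}.
Substitute known values:
  E[X_{t+1} | ...] = -2 + (0.308) * (-7) + (0.175) * (7) + (-0.367) * (-3)
                   = -1.8300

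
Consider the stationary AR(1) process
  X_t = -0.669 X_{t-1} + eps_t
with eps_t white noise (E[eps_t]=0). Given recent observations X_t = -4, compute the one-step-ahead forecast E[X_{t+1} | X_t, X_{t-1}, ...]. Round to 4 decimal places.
E[X_{t+1} \mid \mathcal F_t] = 2.6760

For an AR(p) model X_t = c + sum_i phi_i X_{t-i} + eps_t, the
one-step-ahead conditional mean is
  E[X_{t+1} | X_t, ...] = c + sum_i phi_i X_{t+1-i}.
Substitute known values:
  E[X_{t+1} | ...] = (-0.669) * (-4)
                   = 2.6760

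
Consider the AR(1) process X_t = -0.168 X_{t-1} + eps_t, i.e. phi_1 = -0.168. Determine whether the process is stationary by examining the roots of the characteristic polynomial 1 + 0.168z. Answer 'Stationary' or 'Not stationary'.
\text{Stationary}

The AR(p) characteristic polynomial is P(z) = 1 + 0.168z.
Stationarity requires all roots to lie outside the unit circle, i.e. |z| > 1 for every root.
This is linear in z: 1 + (0.168) z = 0  =>  z = -1/(0.168) = -5.952381,  |z| = 5.952381.
Moduli of all roots: 5.9524.
All moduli strictly greater than 1? Yes.
Verdict: Stationary.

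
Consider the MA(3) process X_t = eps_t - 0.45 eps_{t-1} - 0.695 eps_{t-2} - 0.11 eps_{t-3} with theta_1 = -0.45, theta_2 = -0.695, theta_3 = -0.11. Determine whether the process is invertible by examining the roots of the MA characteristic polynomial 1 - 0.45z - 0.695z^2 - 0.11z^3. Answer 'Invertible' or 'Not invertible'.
\text{Not invertible}

The MA(q) characteristic polynomial is P(z) = 1 - 0.45z - 0.695z^2 - 0.11z^3.
Invertibility requires all roots to lie outside the unit circle, i.e. |z| > 1 for every root.
Degree 3: look for a simple real root z0 first, then factor out (1 - z/z0) and solve the remaining quadratic.
Testing z0 = -2: P(-2) = 1 + (-0.45)(-2) + (-0.695)(-2)^2 + (-0.11)(-2)^3
  = 1 + (0.9) + (-2.78) + (0.88) = 0.  So z_0 = -2 is a root, |z_0| = 2.
Divide out the factor (1 + 0.5 z) = (1 - z/z0) (since 1/z0 = -0.5):
  P(z) = (1 + 0.5 z)(1 + (-0.95) z + (-0.22) z^2)
  [check: z-coef -0.95 - (-0.5) = -0.45; z^2-coef -0.22 - (-0.5)(-0.95) = -0.695; z^3-coef -(-0.5)(-0.22) = -0.11.]
Remaining roots from the quadratic factor 1 + (-0.95) z + (-0.22) z^2:
  Set 1 + (-0.95) z + (-0.22) z^2 = 0, i.e. a z^2 + b z + c = 0 with a = -0.22, b = -0.95, c = 1.
  Discriminant D = b^2 - 4ac = (-0.95)^2 - 4*(-0.22)*1 = 0.9025 - (-0.88) = 1.7825.
  D >= 0, so the roots are real: z = (-b +/- sqrt(D)) / (2a) = (0.95 +/- 1.335103) / (-0.44).
    z_1 = (0.95 + 1.335103) / (-0.44) = -5.1934,   |z_1| = 5.1934.
    z_2 = (0.95 - 1.335103) / (-0.44) = 0.8752,   |z_2| = 0.8752.
Moduli of all roots: 2.0000, 5.1934, 0.8752.
All moduli strictly greater than 1? No.
Verdict: Not invertible.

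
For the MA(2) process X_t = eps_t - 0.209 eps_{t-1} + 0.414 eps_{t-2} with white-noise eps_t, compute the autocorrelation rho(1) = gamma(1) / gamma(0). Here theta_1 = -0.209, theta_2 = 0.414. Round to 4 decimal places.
\rho(1) = -0.2432

For an MA(q) process with theta_0 = 1, the autocovariance is
  gamma(k) = sigma^2 * sum_{i=0..q-k} theta_i * theta_{i+k},
and rho(k) = gamma(k) / gamma(0). Sigma^2 cancels.
  numerator   = (1)*(-0.209) + (-0.209)*(0.414) = -0.295526.
  denominator = (1)^2 + (-0.209)^2 + (0.414)^2 = 1.215077.
  rho(1) = -0.295526 / 1.215077 = -0.2432.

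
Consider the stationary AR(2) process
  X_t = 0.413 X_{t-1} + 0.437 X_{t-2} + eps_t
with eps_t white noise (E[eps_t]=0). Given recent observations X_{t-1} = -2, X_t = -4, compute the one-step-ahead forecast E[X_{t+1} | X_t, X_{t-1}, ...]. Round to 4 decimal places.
E[X_{t+1} \mid \mathcal F_t] = -2.5260

For an AR(p) model X_t = c + sum_i phi_i X_{t-i} + eps_t, the
one-step-ahead conditional mean is
  E[X_{t+1} | X_t, ...] = c + sum_i phi_i X_{t+1-i}.
Substitute known values:
  E[X_{t+1} | ...] = (0.413) * (-4) + (0.437) * (-2)
                   = -2.5260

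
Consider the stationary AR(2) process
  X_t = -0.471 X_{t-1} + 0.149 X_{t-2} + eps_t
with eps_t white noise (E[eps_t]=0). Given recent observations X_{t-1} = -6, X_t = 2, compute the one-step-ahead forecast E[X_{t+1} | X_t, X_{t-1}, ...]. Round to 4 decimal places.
E[X_{t+1} \mid \mathcal F_t] = -1.8360

For an AR(p) model X_t = c + sum_i phi_i X_{t-i} + eps_t, the
one-step-ahead conditional mean is
  E[X_{t+1} | X_t, ...] = c + sum_i phi_i X_{t+1-i}.
Substitute known values:
  E[X_{t+1} | ...] = (-0.471) * (2) + (0.149) * (-6)
                   = -1.8360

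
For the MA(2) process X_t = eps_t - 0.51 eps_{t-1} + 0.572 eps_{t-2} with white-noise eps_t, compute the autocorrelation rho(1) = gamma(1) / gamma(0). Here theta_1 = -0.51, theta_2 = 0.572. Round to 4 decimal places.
\rho(1) = -0.5051

For an MA(q) process with theta_0 = 1, the autocovariance is
  gamma(k) = sigma^2 * sum_{i=0..q-k} theta_i * theta_{i+k},
and rho(k) = gamma(k) / gamma(0). Sigma^2 cancels.
  numerator   = (1)*(-0.51) + (-0.51)*(0.572) = -0.80172.
  denominator = (1)^2 + (-0.51)^2 + (0.572)^2 = 1.587284.
  rho(1) = -0.80172 / 1.587284 = -0.5051.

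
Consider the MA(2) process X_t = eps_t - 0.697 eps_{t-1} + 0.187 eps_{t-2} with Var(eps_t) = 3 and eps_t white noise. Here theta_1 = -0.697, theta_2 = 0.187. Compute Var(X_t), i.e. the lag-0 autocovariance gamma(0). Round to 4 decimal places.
\gamma(0) = 4.5623

For an MA(q) process X_t = eps_t + sum_i theta_i eps_{t-i} with
Var(eps_t) = sigma^2, the variance is
  gamma(0) = sigma^2 * (1 + sum_i theta_i^2).
  sum_i theta_i^2 = (-0.697)^2 + (0.187)^2 = 0.485809 + 0.034969 = 0.520778.
  gamma(0) = 3 * (1 + 0.520778) = 3 * 1.520778 = 4.562334, which rounds to 4.5623.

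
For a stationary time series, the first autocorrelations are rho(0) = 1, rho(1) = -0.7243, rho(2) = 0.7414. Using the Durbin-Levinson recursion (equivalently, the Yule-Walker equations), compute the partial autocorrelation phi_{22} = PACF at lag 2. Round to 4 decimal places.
\phi_{22} = 0.4560

The PACF at lag k is phi_{kk}, the last component of the solution
to the Yule-Walker system G_k phi = r_k where
  (G_k)_{ij} = rho(|i - j|), (r_k)_i = rho(i), i,j = 1..k.
Equivalently, Durbin-Levinson gives phi_{kk} iteratively:
  phi_{11} = rho(1)
  phi_{kk} = [rho(k) - sum_{j=1..k-1} phi_{k-1,j} rho(k-j)]
            / [1 - sum_{j=1..k-1} phi_{k-1,j} rho(j)],
  phi_{k,j} = phi_{k-1,j} - phi_{kk} phi_{k-1,k-j},  j = 1..k-1.
Step k = 1:
  phi_11 = rho(1) = -0.7243.
Step k = 2:
  phi_22 = [rho(2) - phi_11 rho(1)] / [1 - phi_11 rho(1)] = [0.7414 - (-0.7243)(-0.7243)] / [1 - (-0.7243)(-0.7243)]
         = 0.21678951 / 0.47538951 = 0.456.
Therefore phi_{22} = 0.4560.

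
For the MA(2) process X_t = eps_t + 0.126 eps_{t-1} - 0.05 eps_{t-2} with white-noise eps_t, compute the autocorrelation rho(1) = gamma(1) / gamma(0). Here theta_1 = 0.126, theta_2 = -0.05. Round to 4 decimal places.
\rho(1) = 0.1175

For an MA(q) process with theta_0 = 1, the autocovariance is
  gamma(k) = sigma^2 * sum_{i=0..q-k} theta_i * theta_{i+k},
and rho(k) = gamma(k) / gamma(0). Sigma^2 cancels.
  numerator   = (1)*(0.126) + (0.126)*(-0.05) = 0.1197.
  denominator = (1)^2 + (0.126)^2 + (-0.05)^2 = 1.018376.
  rho(1) = 0.1197 / 1.018376 = 0.1175.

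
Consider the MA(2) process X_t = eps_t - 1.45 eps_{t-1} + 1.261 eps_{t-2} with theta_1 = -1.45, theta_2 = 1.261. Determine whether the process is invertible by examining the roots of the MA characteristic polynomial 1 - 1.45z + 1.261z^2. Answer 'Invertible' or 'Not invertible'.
\text{Not invertible}

The MA(q) characteristic polynomial is P(z) = 1 - 1.45z + 1.261z^2.
Invertibility requires all roots to lie outside the unit circle, i.e. |z| > 1 for every root.
Set 1 + (-1.45) z + (1.261) z^2 = 0, i.e. a z^2 + b z + c = 0 with a = 1.261, b = -1.45, c = 1.
Discriminant D = b^2 - 4ac = (-1.45)^2 - 4*(1.261)*1 = 2.1025 - (5.044) = -2.9415.
D < 0, so the roots are the complex-conjugate pair z = (-b +/- i sqrt(-D)) / (2a) = 0.5749 +/- 0.68i.
For a conjugate pair |z|^2 = z * conj(z) = (product of roots) = c/a = 1/(1.261) = 0.793021, so |z| = sqrt(0.793021) = 0.8905 for both roots.
Moduli of all roots: 0.8905, 0.8905.
All moduli strictly greater than 1? No.
Verdict: Not invertible.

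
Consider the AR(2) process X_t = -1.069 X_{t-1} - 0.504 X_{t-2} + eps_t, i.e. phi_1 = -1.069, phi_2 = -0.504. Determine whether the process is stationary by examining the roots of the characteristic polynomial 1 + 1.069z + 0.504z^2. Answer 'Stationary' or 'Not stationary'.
\text{Stationary}

The AR(p) characteristic polynomial is P(z) = 1 + 1.069z + 0.504z^2.
Stationarity requires all roots to lie outside the unit circle, i.e. |z| > 1 for every root.
Set 1 + (1.069) z + (0.504) z^2 = 0, i.e. a z^2 + b z + c = 0 with a = 0.504, b = 1.069, c = 1.
Discriminant D = b^2 - 4ac = (1.069)^2 - 4*(0.504)*1 = 1.142761 - (2.016) = -0.873239.
D < 0, so the roots are the complex-conjugate pair z = (-b +/- i sqrt(-D)) / (2a) = -1.0605 +/- 0.9271i.
For a conjugate pair |z|^2 = z * conj(z) = (product of roots) = c/a = 1/(0.504) = 1.984127, so |z| = sqrt(1.984127) = 1.4086 for both roots.
Moduli of all roots: 1.4086, 1.4086.
All moduli strictly greater than 1? Yes.
Verdict: Stationary.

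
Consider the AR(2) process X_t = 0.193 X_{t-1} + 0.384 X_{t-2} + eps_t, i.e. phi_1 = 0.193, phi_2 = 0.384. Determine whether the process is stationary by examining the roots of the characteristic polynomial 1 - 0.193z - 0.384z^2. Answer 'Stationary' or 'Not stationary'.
\text{Stationary}

The AR(p) characteristic polynomial is P(z) = 1 - 0.193z - 0.384z^2.
Stationarity requires all roots to lie outside the unit circle, i.e. |z| > 1 for every root.
Set 1 + (-0.193) z + (-0.384) z^2 = 0, i.e. a z^2 + b z + c = 0 with a = -0.384, b = -0.193, c = 1.
Discriminant D = b^2 - 4ac = (-0.193)^2 - 4*(-0.384)*1 = 0.037249 - (-1.536) = 1.573249.
D >= 0, so the roots are real: z = (-b +/- sqrt(D)) / (2a) = (0.193 +/- 1.254292) / (-0.768).
  z_1 = (0.193 + 1.254292) / (-0.768) = -1.8845,   |z_1| = 1.8845.
  z_2 = (0.193 - 1.254292) / (-0.768) = 1.3819,   |z_2| = 1.3819.
Moduli of all roots: 1.8845, 1.3819.
All moduli strictly greater than 1? Yes.
Verdict: Stationary.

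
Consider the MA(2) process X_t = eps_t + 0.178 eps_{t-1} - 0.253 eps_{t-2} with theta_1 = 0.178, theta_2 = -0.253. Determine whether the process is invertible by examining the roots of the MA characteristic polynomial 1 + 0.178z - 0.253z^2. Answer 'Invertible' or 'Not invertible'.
\text{Invertible}

The MA(q) characteristic polynomial is P(z) = 1 + 0.178z - 0.253z^2.
Invertibility requires all roots to lie outside the unit circle, i.e. |z| > 1 for every root.
Set 1 + (0.178) z + (-0.253) z^2 = 0, i.e. a z^2 + b z + c = 0 with a = -0.253, b = 0.178, c = 1.
Discriminant D = b^2 - 4ac = (0.178)^2 - 4*(-0.253)*1 = 0.031684 - (-1.012) = 1.043684.
D >= 0, so the roots are real: z = (-b +/- sqrt(D)) / (2a) = (-0.178 +/- 1.021609) / (-0.506).
  z_1 = (-0.178 + 1.021609) / (-0.506) = -1.6672,   |z_1| = 1.6672.
  z_2 = (-0.178 - 1.021609) / (-0.506) = 2.3708,   |z_2| = 2.3708.
Moduli of all roots: 1.6672, 2.3708.
All moduli strictly greater than 1? Yes.
Verdict: Invertible.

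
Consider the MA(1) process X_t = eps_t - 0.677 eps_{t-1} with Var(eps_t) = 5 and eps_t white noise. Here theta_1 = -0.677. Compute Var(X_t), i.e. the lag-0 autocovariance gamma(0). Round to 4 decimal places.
\gamma(0) = 7.2916

For an MA(q) process X_t = eps_t + sum_i theta_i eps_{t-i} with
Var(eps_t) = sigma^2, the variance is
  gamma(0) = sigma^2 * (1 + sum_i theta_i^2).
  sum_i theta_i^2 = (-0.677)^2 = 0.458329.
  gamma(0) = 5 * (1 + 0.458329) = 5 * 1.458329 = 7.291645, which rounds to 7.2916.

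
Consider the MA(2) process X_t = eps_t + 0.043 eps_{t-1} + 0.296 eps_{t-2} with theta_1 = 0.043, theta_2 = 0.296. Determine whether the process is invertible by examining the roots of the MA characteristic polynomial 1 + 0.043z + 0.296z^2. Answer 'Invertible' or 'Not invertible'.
\text{Invertible}

The MA(q) characteristic polynomial is P(z) = 1 + 0.043z + 0.296z^2.
Invertibility requires all roots to lie outside the unit circle, i.e. |z| > 1 for every root.
Set 1 + (0.043) z + (0.296) z^2 = 0, i.e. a z^2 + b z + c = 0 with a = 0.296, b = 0.043, c = 1.
Discriminant D = b^2 - 4ac = (0.043)^2 - 4*(0.296)*1 = 0.001849 - (1.184) = -1.182151.
D < 0, so the roots are the complex-conjugate pair z = (-b +/- i sqrt(-D)) / (2a) = -0.0726 +/- 1.8366i.
For a conjugate pair |z|^2 = z * conj(z) = (product of roots) = c/a = 1/(0.296) = 3.378378, so |z| = sqrt(3.378378) = 1.838 for both roots.
Moduli of all roots: 1.8380, 1.8380.
All moduli strictly greater than 1? Yes.
Verdict: Invertible.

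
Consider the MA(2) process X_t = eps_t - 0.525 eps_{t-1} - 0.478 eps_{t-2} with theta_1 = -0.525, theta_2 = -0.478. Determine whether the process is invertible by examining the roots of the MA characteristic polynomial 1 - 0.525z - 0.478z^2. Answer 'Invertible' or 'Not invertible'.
\text{Not invertible}

The MA(q) characteristic polynomial is P(z) = 1 - 0.525z - 0.478z^2.
Invertibility requires all roots to lie outside the unit circle, i.e. |z| > 1 for every root.
Set 1 + (-0.525) z + (-0.478) z^2 = 0, i.e. a z^2 + b z + c = 0 with a = -0.478, b = -0.525, c = 1.
Discriminant D = b^2 - 4ac = (-0.525)^2 - 4*(-0.478)*1 = 0.275625 - (-1.912) = 2.187625.
D >= 0, so the roots are real: z = (-b +/- sqrt(D)) / (2a) = (0.525 +/- 1.479062) / (-0.956).
  z_1 = (0.525 + 1.479062) / (-0.956) = -2.0963,   |z_1| = 2.0963.
  z_2 = (0.525 - 1.479062) / (-0.956) = 0.998,   |z_2| = 0.998.
Moduli of all roots: 2.0963, 0.9980.
All moduli strictly greater than 1? No.
Verdict: Not invertible.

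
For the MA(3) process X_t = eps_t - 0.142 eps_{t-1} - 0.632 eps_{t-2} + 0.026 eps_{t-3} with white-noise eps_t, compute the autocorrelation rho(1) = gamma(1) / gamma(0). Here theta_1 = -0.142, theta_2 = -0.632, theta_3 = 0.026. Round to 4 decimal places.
\rho(1) = -0.0484

For an MA(q) process with theta_0 = 1, the autocovariance is
  gamma(k) = sigma^2 * sum_{i=0..q-k} theta_i * theta_{i+k},
and rho(k) = gamma(k) / gamma(0). Sigma^2 cancels.
  numerator   = (1)*(-0.142) + (-0.142)*(-0.632) + (-0.632)*(0.026) = -0.068688.
  denominator = (1)^2 + (-0.142)^2 + (-0.632)^2 + (0.026)^2 = 1.420264.
  rho(1) = -0.068688 / 1.420264 = -0.0484.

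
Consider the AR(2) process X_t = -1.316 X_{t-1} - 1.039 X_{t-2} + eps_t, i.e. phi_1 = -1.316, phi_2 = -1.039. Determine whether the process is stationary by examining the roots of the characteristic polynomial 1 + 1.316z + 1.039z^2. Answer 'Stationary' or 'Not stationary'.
\text{Not stationary}

The AR(p) characteristic polynomial is P(z) = 1 + 1.316z + 1.039z^2.
Stationarity requires all roots to lie outside the unit circle, i.e. |z| > 1 for every root.
Set 1 + (1.316) z + (1.039) z^2 = 0, i.e. a z^2 + b z + c = 0 with a = 1.039, b = 1.316, c = 1.
Discriminant D = b^2 - 4ac = (1.316)^2 - 4*(1.039)*1 = 1.731856 - (4.156) = -2.424144.
D < 0, so the roots are the complex-conjugate pair z = (-b +/- i sqrt(-D)) / (2a) = -0.6333 +/- 0.7493i.
For a conjugate pair |z|^2 = z * conj(z) = (product of roots) = c/a = 1/(1.039) = 0.962464, so |z| = sqrt(0.962464) = 0.9811 for both roots.
Moduli of all roots: 0.9811, 0.9811.
All moduli strictly greater than 1? No.
Verdict: Not stationary.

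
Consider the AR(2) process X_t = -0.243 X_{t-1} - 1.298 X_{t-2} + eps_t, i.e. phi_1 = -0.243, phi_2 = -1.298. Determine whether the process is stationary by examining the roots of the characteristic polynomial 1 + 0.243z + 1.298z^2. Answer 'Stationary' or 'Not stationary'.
\text{Not stationary}

The AR(p) characteristic polynomial is P(z) = 1 + 0.243z + 1.298z^2.
Stationarity requires all roots to lie outside the unit circle, i.e. |z| > 1 for every root.
Set 1 + (0.243) z + (1.298) z^2 = 0, i.e. a z^2 + b z + c = 0 with a = 1.298, b = 0.243, c = 1.
Discriminant D = b^2 - 4ac = (0.243)^2 - 4*(1.298)*1 = 0.059049 - (5.192) = -5.132951.
D < 0, so the roots are the complex-conjugate pair z = (-b +/- i sqrt(-D)) / (2a) = -0.0936 +/- 0.8727i.
For a conjugate pair |z|^2 = z * conj(z) = (product of roots) = c/a = 1/(1.298) = 0.770416, so |z| = sqrt(0.770416) = 0.8777 for both roots.
Moduli of all roots: 0.8777, 0.8777.
All moduli strictly greater than 1? No.
Verdict: Not stationary.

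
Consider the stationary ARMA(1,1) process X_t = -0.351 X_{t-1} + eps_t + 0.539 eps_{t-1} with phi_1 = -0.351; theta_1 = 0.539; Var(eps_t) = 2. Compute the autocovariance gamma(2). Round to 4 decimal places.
\gamma(2) = -0.1220

Multiply the model equation by X_{t-k} and take expectations. With theta_0 = psi_0 = 1 and psi_j the MA(infinity) weights, this gives
  gamma(k) - sum_i phi_i gamma(k-i) = c_k,
  c_k = sigma^2 * sum_{j=k..q} theta_j psi_{j-k}   (c_k = 0 for k > q),
using gamma(-m) = gamma(m).
psi-weights needed (psi_j = theta_j + sum_i phi_i psi_{j-i}):
  psi_1 = theta_1 + phi_1 = 0.539 + (-0.351) = 0.188
Right-hand sides:
  c_0 = sigma^2 (1 + theta_1 psi_1) = 2 * (1 + (0.539)(0.188)) = 2 * 1.101332 = 2.202664
  c_1 = sigma^2 theta_1 = 2 * (0.539) = 1.078
  c_2 = 0
Equations for k = 0 and k = 1 (AR order 1):
  gamma(0) = phi_1 gamma(1) + c_0
  gamma(1) = phi_1 gamma(0) + c_1
Substituting the second into the first: gamma(0) (1 - phi_1^2) = c_0 + phi_1 c_1, so
  gamma(0) = (c_0 + phi_1 c_1) / (1 - phi_1^2) = (2.202664 + (-0.351)(1.078)) / (1 - (-0.351)^2) = 1.824286 / 0.876799 = 2.080621.
  gamma(1) = phi_1 gamma(0) + c_1 = (-0.351)(2.080621) + (1.078) = 0.347702.
For k = 2 (> q): gamma(2) = phi_1 gamma(1) = (-0.351)(0.347702) = -0.122043.
Therefore gamma(2) = -0.1220 (to 4 decimal places).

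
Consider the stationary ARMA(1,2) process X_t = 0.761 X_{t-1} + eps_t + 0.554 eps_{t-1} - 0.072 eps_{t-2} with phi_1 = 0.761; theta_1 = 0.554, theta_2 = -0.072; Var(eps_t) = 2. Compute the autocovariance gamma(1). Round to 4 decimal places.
\gamma(1) = 8.1916

Multiply the model equation by X_{t-k} and take expectations. With theta_0 = psi_0 = 1 and psi_j the MA(infinity) weights, this gives
  gamma(k) - sum_i phi_i gamma(k-i) = c_k,
  c_k = sigma^2 * sum_{j=k..q} theta_j psi_{j-k}   (c_k = 0 for k > q),
using gamma(-m) = gamma(m).
psi-weights needed (psi_j = theta_j + sum_i phi_i psi_{j-i}):
  psi_1 = theta_1 + phi_1 = 0.554 + (0.761) = 1.315
  psi_2 = theta_2 + phi_1 psi_1 = -0.072 + (0.761)(1.315) = 0.928715
Right-hand sides:
  c_0 = sigma^2 (1 + theta_1 psi_1 + theta_2 psi_2) = 2 * (1 + (0.554)(1.315) + (-0.072)(0.928715)) = 2 * 1.661643 = 3.323285
  c_1 = sigma^2 (theta_1 + theta_2 psi_1) = 2 * (0.554 + (-0.072)(1.315)) = 0.91864
  c_2 = sigma^2 theta_2 = 2 * (-0.072) = -0.144
Equations for k = 0 and k = 1 (AR order 1):
  gamma(0) = phi_1 gamma(1) + c_0
  gamma(1) = phi_1 gamma(0) + c_1
Substituting the second into the first: gamma(0) (1 - phi_1^2) = c_0 + phi_1 c_1, so
  gamma(0) = (c_0 + phi_1 c_1) / (1 - phi_1^2) = (3.323285 + (0.761)(0.91864)) / (1 - (0.761)^2) = 4.02237 / 0.420879 = 9.55707.
  gamma(1) = phi_1 gamma(0) + c_1 = (0.761)(9.55707) + (0.91864) = 8.19157.
Therefore gamma(1) = 8.1916 (to 4 decimal places).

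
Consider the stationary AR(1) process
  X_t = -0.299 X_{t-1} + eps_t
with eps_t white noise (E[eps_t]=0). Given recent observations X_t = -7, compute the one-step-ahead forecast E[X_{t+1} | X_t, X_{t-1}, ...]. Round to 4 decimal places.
E[X_{t+1} \mid \mathcal F_t] = 2.0930

For an AR(p) model X_t = c + sum_i phi_i X_{t-i} + eps_t, the
one-step-ahead conditional mean is
  E[X_{t+1} | X_t, ...] = c + sum_i phi_i X_{t+1-i}.
Substitute known values:
  E[X_{t+1} | ...] = (-0.299) * (-7)
                   = 2.0930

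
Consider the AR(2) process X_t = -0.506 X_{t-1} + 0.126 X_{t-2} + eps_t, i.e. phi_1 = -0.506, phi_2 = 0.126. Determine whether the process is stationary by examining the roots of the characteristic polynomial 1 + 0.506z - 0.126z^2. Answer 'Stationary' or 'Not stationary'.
\text{Stationary}

The AR(p) characteristic polynomial is P(z) = 1 + 0.506z - 0.126z^2.
Stationarity requires all roots to lie outside the unit circle, i.e. |z| > 1 for every root.
Set 1 + (0.506) z + (-0.126) z^2 = 0, i.e. a z^2 + b z + c = 0 with a = -0.126, b = 0.506, c = 1.
Discriminant D = b^2 - 4ac = (0.506)^2 - 4*(-0.126)*1 = 0.256036 - (-0.504) = 0.760036.
D >= 0, so the roots are real: z = (-b +/- sqrt(D)) / (2a) = (-0.506 +/- 0.8718) / (-0.252).
  z_1 = (-0.506 + 0.8718) / (-0.252) = -1.4516,   |z_1| = 1.4516.
  z_2 = (-0.506 - 0.8718) / (-0.252) = 5.4675,   |z_2| = 5.4675.
Moduli of all roots: 1.4516, 5.4675.
All moduli strictly greater than 1? Yes.
Verdict: Stationary.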